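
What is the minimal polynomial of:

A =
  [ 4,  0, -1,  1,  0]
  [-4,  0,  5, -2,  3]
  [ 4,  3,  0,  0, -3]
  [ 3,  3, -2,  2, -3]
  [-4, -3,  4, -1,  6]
x^4 - 9*x^3 + 27*x^2 - 27*x

The characteristic polynomial is χ_A(x) = x*(x - 3)^4, so the eigenvalues are known. The minimal polynomial is
  m_A(x) = Π_λ (x − λ)^{k_λ}
where k_λ is the size of the *largest* Jordan block for λ (equivalently, the smallest k with (A − λI)^k v = 0 for every generalised eigenvector v of λ).

  λ = 0: largest Jordan block has size 1, contributing (x − 0)
  λ = 3: largest Jordan block has size 3, contributing (x − 3)^3

So m_A(x) = x*(x - 3)^3 = x^4 - 9*x^3 + 27*x^2 - 27*x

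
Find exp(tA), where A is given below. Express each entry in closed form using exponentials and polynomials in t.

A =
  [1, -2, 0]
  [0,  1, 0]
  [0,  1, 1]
e^{tA} =
  [exp(t), -2*t*exp(t), 0]
  [0, exp(t), 0]
  [0, t*exp(t), exp(t)]

Strategy: write A = P · J · P⁻¹ where J is a Jordan canonical form, so e^{tA} = P · e^{tJ} · P⁻¹, and e^{tJ} can be computed block-by-block.

A has Jordan form
J =
  [1, 1, 0]
  [0, 1, 0]
  [0, 0, 1]
(up to reordering of blocks).

Per-block formulas:
  For a 2×2 Jordan block J_2(1): exp(t · J_2(1)) = e^(1t)·(I + t·N), where N is the 2×2 nilpotent shift.
  For a 1×1 block at λ = 1: exp(t · [1]) = [e^(1t)].

After assembling e^{tJ} and conjugating by P, we get:

e^{tA} =
  [exp(t), -2*t*exp(t), 0]
  [0, exp(t), 0]
  [0, t*exp(t), exp(t)]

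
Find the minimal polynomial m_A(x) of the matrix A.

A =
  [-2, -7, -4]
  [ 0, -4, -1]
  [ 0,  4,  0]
x^3 + 6*x^2 + 12*x + 8

The characteristic polynomial is χ_A(x) = (x + 2)^3, so the eigenvalues are known. The minimal polynomial is
  m_A(x) = Π_λ (x − λ)^{k_λ}
where k_λ is the size of the *largest* Jordan block for λ (equivalently, the smallest k with (A − λI)^k v = 0 for every generalised eigenvector v of λ).

  λ = -2: largest Jordan block has size 3, contributing (x + 2)^3

So m_A(x) = (x + 2)^3 = x^3 + 6*x^2 + 12*x + 8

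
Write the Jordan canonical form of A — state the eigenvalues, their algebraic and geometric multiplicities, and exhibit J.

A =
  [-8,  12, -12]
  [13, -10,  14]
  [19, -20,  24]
J_1(-2) ⊕ J_2(4)

The characteristic polynomial is
  det(x·I − A) = x^3 - 6*x^2 + 32 = (x - 4)^2*(x + 2)

Eigenvalues and multiplicities (the geometric multiplicity of λ is n − rank(A − λI), which equals the number of Jordan blocks for λ):
  λ = -2: algebraic multiplicity = 1, geometric multiplicity = 1
  λ = 4: algebraic multiplicity = 2, geometric multiplicity = 1

Determining the block sizes for each eigenvalue:
  λ = -2: one block (gm = 1), so the single block has size am = 1 → block sizes [1]
  λ = 4: one block (gm = 1), so the single block has size am = 2 → block sizes [2]

Assembling the blocks gives a Jordan form
J =
  [-2, 0, 0]
  [ 0, 4, 1]
  [ 0, 0, 4]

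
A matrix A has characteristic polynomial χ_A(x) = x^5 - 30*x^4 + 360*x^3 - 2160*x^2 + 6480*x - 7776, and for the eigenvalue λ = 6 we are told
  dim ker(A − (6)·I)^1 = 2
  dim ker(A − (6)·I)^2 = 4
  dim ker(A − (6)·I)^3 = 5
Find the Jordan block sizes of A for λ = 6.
Block sizes for λ = 6: [3, 2]

From the dimensions of kernels of powers, the number of Jordan blocks of size at least j is d_j − d_{j−1} where d_j = dim ker(N^j) (with d_0 = 0). Computing the differences gives [2, 2, 1].
The number of blocks of size exactly k is (#blocks of size ≥ k) − (#blocks of size ≥ k + 1), so the partition is: 1 block(s) of size 2, 1 block(s) of size 3.
In nonincreasing order the block sizes are [3, 2].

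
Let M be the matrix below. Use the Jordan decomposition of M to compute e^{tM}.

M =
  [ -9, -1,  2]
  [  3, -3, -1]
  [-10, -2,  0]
e^{tM} =
  [t^2*exp(-4*t) - 5*t*exp(-4*t) + exp(-4*t), -t*exp(-4*t), -t^2*exp(-4*t)/2 + 2*t*exp(-4*t)]
  [-t^2*exp(-4*t) + 3*t*exp(-4*t), t*exp(-4*t) + exp(-4*t), t^2*exp(-4*t)/2 - t*exp(-4*t)]
  [2*t^2*exp(-4*t) - 10*t*exp(-4*t), -2*t*exp(-4*t), -t^2*exp(-4*t) + 4*t*exp(-4*t) + exp(-4*t)]

Strategy: write M = P · J · P⁻¹ where J is a Jordan canonical form, so e^{tM} = P · e^{tJ} · P⁻¹, and e^{tJ} can be computed block-by-block.

M has Jordan form
J =
  [-4,  1,  0]
  [ 0, -4,  1]
  [ 0,  0, -4]
(up to reordering of blocks).

Per-block formulas:
  For a 3×3 Jordan block J_3(-4): exp(t · J_3(-4)) = e^(-4t)·(I + t·N + (t^2/2)·N^2), where N is the 3×3 nilpotent shift.

After assembling e^{tJ} and conjugating by P, we get:

e^{tM} =
  [t^2*exp(-4*t) - 5*t*exp(-4*t) + exp(-4*t), -t*exp(-4*t), -t^2*exp(-4*t)/2 + 2*t*exp(-4*t)]
  [-t^2*exp(-4*t) + 3*t*exp(-4*t), t*exp(-4*t) + exp(-4*t), t^2*exp(-4*t)/2 - t*exp(-4*t)]
  [2*t^2*exp(-4*t) - 10*t*exp(-4*t), -2*t*exp(-4*t), -t^2*exp(-4*t) + 4*t*exp(-4*t) + exp(-4*t)]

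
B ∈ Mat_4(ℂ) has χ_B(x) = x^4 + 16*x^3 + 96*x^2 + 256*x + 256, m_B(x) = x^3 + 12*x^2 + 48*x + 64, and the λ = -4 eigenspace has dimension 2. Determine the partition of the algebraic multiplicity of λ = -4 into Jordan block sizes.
Block sizes for λ = -4: [3, 1]

Step 1 — from the characteristic polynomial, algebraic multiplicity of λ = -4 is 4. From dim ker(B − (-4)·I) = 2, there are exactly 2 Jordan blocks for λ = -4.
Step 2 — from the minimal polynomial, the factor (x + 4)^3 tells us the largest block for λ = -4 has size 3.
Step 3 — with total size 4, 2 blocks, and largest block 3, the block sizes (in nonincreasing order) are [3, 1].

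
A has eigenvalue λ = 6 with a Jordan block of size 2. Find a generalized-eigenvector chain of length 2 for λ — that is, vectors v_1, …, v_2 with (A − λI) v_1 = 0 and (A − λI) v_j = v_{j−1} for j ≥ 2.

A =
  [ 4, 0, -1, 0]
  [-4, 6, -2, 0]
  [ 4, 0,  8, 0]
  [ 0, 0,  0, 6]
A Jordan chain for λ = 6 of length 2:
v_1 = (-2, -4, 4, 0)ᵀ
v_2 = (1, 0, 0, 0)ᵀ

Let N = A − (6)·I. We want v_2 with N^2 v_2 = 0 but N^1 v_2 ≠ 0; then v_{j-1} := N · v_j for j = 2, …, 2.

Pick v_2 = (1, 0, 0, 0)ᵀ.
Then v_1 = N · v_2 = (-2, -4, 4, 0)ᵀ.

Sanity check: (A − (6)·I) v_1 = (0, 0, 0, 0)ᵀ = 0. ✓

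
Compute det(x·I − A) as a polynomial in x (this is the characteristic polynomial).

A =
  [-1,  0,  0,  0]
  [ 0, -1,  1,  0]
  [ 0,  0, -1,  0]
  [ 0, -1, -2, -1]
x^4 + 4*x^3 + 6*x^2 + 4*x + 1

Expanding det(x·I − A) (e.g. by cofactor expansion or by noting that A is similar to its Jordan form J, which has the same characteristic polynomial as A) gives
  χ_A(x) = x^4 + 4*x^3 + 6*x^2 + 4*x + 1
which factors as (x + 1)^4. The eigenvalues (with algebraic multiplicities) are λ = -1 with multiplicity 4.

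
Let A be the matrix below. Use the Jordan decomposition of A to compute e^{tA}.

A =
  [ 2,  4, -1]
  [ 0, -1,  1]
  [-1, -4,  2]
e^{tA} =
  [t^2*exp(t) + t*exp(t) + exp(t), 4*t*exp(t), t^2*exp(t) - t*exp(t)]
  [-t^2*exp(t)/2, -2*t*exp(t) + exp(t), -t^2*exp(t)/2 + t*exp(t)]
  [-t^2*exp(t) - t*exp(t), -4*t*exp(t), -t^2*exp(t) + t*exp(t) + exp(t)]

Strategy: write A = P · J · P⁻¹ where J is a Jordan canonical form, so e^{tA} = P · e^{tJ} · P⁻¹, and e^{tJ} can be computed block-by-block.

A has Jordan form
J =
  [1, 1, 0]
  [0, 1, 1]
  [0, 0, 1]
(up to reordering of blocks).

Per-block formulas:
  For a 3×3 Jordan block J_3(1): exp(t · J_3(1)) = e^(1t)·(I + t·N + (t^2/2)·N^2), where N is the 3×3 nilpotent shift.

After assembling e^{tJ} and conjugating by P, we get:

e^{tA} =
  [t^2*exp(t) + t*exp(t) + exp(t), 4*t*exp(t), t^2*exp(t) - t*exp(t)]
  [-t^2*exp(t)/2, -2*t*exp(t) + exp(t), -t^2*exp(t)/2 + t*exp(t)]
  [-t^2*exp(t) - t*exp(t), -4*t*exp(t), -t^2*exp(t) + t*exp(t) + exp(t)]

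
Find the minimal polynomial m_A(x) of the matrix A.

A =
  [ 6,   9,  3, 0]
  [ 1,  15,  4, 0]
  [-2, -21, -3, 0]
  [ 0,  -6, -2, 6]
x^3 - 18*x^2 + 108*x - 216

The characteristic polynomial is χ_A(x) = (x - 6)^4, so the eigenvalues are known. The minimal polynomial is
  m_A(x) = Π_λ (x − λ)^{k_λ}
where k_λ is the size of the *largest* Jordan block for λ (equivalently, the smallest k with (A − λI)^k v = 0 for every generalised eigenvector v of λ).

  λ = 6: largest Jordan block has size 3, contributing (x − 6)^3

So m_A(x) = (x - 6)^3 = x^3 - 18*x^2 + 108*x - 216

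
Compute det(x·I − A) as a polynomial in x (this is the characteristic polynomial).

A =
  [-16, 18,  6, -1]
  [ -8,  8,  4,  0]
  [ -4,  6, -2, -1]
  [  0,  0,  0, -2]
x^4 + 12*x^3 + 52*x^2 + 96*x + 64

Expanding det(x·I − A) (e.g. by cofactor expansion or by noting that A is similar to its Jordan form J, which has the same characteristic polynomial as A) gives
  χ_A(x) = x^4 + 12*x^3 + 52*x^2 + 96*x + 64
which factors as (x + 2)^2*(x + 4)^2. The eigenvalues (with algebraic multiplicities) are λ = -4 with multiplicity 2, λ = -2 with multiplicity 2.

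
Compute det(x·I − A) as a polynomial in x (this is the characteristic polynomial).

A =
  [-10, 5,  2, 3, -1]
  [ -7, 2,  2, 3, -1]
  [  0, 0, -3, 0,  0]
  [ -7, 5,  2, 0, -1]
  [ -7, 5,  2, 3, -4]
x^5 + 15*x^4 + 90*x^3 + 270*x^2 + 405*x + 243

Expanding det(x·I − A) (e.g. by cofactor expansion or by noting that A is similar to its Jordan form J, which has the same characteristic polynomial as A) gives
  χ_A(x) = x^5 + 15*x^4 + 90*x^3 + 270*x^2 + 405*x + 243
which factors as (x + 3)^5. The eigenvalues (with algebraic multiplicities) are λ = -3 with multiplicity 5.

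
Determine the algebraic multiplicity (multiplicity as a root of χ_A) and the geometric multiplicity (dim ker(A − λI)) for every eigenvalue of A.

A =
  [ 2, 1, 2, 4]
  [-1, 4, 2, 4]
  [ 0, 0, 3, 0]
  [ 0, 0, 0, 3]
λ = 3: alg = 4, geom = 3

Step 1 — factor the characteristic polynomial to read off the algebraic multiplicities:
  χ_A(x) = (x - 3)^4

Step 2 — compute geometric multiplicities via the rank-nullity identity g(λ) = n − rank(A − λI):
  rank(A − (3)·I) = 1, so dim ker(A − (3)·I) = n − 1 = 3

Summary:
  λ = 3: algebraic multiplicity = 4, geometric multiplicity = 3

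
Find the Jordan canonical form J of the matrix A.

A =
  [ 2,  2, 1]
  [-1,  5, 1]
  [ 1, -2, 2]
J_2(3) ⊕ J_1(3)

The characteristic polynomial is
  det(x·I − A) = x^3 - 9*x^2 + 27*x - 27 = (x - 3)^3

Eigenvalues and multiplicities (the geometric multiplicity of λ is n − rank(A − λI), which equals the number of Jordan blocks for λ):
  λ = 3: algebraic multiplicity = 3, geometric multiplicity = 2

Determining the block sizes for each eigenvalue:
  λ = 3: 2 blocks summing to 3 forces exactly one block of size 2 and the rest size 1 → block sizes [2, 1]

Assembling the blocks gives a Jordan form
J =
  [3, 1, 0]
  [0, 3, 0]
  [0, 0, 3]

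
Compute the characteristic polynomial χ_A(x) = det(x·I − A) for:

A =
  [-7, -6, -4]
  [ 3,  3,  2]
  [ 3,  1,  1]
x^3 + 3*x^2 + 3*x + 1

Expanding det(x·I − A) (e.g. by cofactor expansion or by noting that A is similar to its Jordan form J, which has the same characteristic polynomial as A) gives
  χ_A(x) = x^3 + 3*x^2 + 3*x + 1
which factors as (x + 1)^3. The eigenvalues (with algebraic multiplicities) are λ = -1 with multiplicity 3.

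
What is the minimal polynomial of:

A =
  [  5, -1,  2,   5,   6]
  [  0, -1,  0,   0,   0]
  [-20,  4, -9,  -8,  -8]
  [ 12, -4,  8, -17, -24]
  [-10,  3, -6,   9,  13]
x^3 + 7*x^2 + 15*x + 9

The characteristic polynomial is χ_A(x) = (x + 1)^3*(x + 3)^2, so the eigenvalues are known. The minimal polynomial is
  m_A(x) = Π_λ (x − λ)^{k_λ}
where k_λ is the size of the *largest* Jordan block for λ (equivalently, the smallest k with (A − λI)^k v = 0 for every generalised eigenvector v of λ).

  λ = -3: largest Jordan block has size 2, contributing (x + 3)^2
  λ = -1: largest Jordan block has size 1, contributing (x + 1)

So m_A(x) = (x + 1)*(x + 3)^2 = x^3 + 7*x^2 + 15*x + 9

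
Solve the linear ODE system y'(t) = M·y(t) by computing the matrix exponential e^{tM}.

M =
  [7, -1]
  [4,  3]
e^{tM} =
  [2*t*exp(5*t) + exp(5*t), -t*exp(5*t)]
  [4*t*exp(5*t), -2*t*exp(5*t) + exp(5*t)]

Strategy: write M = P · J · P⁻¹ where J is a Jordan canonical form, so e^{tM} = P · e^{tJ} · P⁻¹, and e^{tJ} can be computed block-by-block.

M has Jordan form
J =
  [5, 1]
  [0, 5]
(up to reordering of blocks).

Per-block formulas:
  For a 2×2 Jordan block J_2(5): exp(t · J_2(5)) = e^(5t)·(I + t·N), where N is the 2×2 nilpotent shift.

After assembling e^{tJ} and conjugating by P, we get:

e^{tM} =
  [2*t*exp(5*t) + exp(5*t), -t*exp(5*t)]
  [4*t*exp(5*t), -2*t*exp(5*t) + exp(5*t)]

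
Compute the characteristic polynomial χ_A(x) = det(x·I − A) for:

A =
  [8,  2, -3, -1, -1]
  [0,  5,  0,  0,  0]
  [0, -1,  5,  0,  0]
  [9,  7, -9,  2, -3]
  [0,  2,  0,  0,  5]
x^5 - 25*x^4 + 250*x^3 - 1250*x^2 + 3125*x - 3125

Expanding det(x·I − A) (e.g. by cofactor expansion or by noting that A is similar to its Jordan form J, which has the same characteristic polynomial as A) gives
  χ_A(x) = x^5 - 25*x^4 + 250*x^3 - 1250*x^2 + 3125*x - 3125
which factors as (x - 5)^5. The eigenvalues (with algebraic multiplicities) are λ = 5 with multiplicity 5.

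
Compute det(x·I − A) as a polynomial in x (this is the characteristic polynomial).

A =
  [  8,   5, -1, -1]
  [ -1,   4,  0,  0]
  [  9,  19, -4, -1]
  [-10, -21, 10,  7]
x^4 - 15*x^3 + 54*x^2 + 108*x - 648

Expanding det(x·I − A) (e.g. by cofactor expansion or by noting that A is similar to its Jordan form J, which has the same characteristic polynomial as A) gives
  χ_A(x) = x^4 - 15*x^3 + 54*x^2 + 108*x - 648
which factors as (x - 6)^3*(x + 3). The eigenvalues (with algebraic multiplicities) are λ = -3 with multiplicity 1, λ = 6 with multiplicity 3.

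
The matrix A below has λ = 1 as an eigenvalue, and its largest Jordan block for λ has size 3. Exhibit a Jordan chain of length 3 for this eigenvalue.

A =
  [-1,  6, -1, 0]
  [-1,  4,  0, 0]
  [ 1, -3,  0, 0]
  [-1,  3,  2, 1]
A Jordan chain for λ = 1 of length 3:
v_1 = (-3, -1, 0, 1)ᵀ
v_2 = (-2, -1, 1, -1)ᵀ
v_3 = (1, 0, 0, 0)ᵀ

Let N = A − (1)·I. We want v_3 with N^3 v_3 = 0 but N^2 v_3 ≠ 0; then v_{j-1} := N · v_j for j = 3, …, 2.

Pick v_3 = (1, 0, 0, 0)ᵀ.
Then v_2 = N · v_3 = (-2, -1, 1, -1)ᵀ.
Then v_1 = N · v_2 = (-3, -1, 0, 1)ᵀ.

Sanity check: (A − (1)·I) v_1 = (0, 0, 0, 0)ᵀ = 0. ✓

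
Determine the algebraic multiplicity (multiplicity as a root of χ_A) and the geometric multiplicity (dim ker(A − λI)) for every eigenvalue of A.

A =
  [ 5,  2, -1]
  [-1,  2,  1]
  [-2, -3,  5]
λ = 4: alg = 3, geom = 1

Step 1 — factor the characteristic polynomial to read off the algebraic multiplicities:
  χ_A(x) = (x - 4)^3

Step 2 — compute geometric multiplicities via the rank-nullity identity g(λ) = n − rank(A − λI):
  rank(A − (4)·I) = 2, so dim ker(A − (4)·I) = n − 2 = 1

Summary:
  λ = 4: algebraic multiplicity = 3, geometric multiplicity = 1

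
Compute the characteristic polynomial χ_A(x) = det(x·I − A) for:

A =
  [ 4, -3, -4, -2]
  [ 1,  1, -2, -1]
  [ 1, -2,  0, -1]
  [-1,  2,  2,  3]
x^4 - 8*x^3 + 24*x^2 - 32*x + 16

Expanding det(x·I − A) (e.g. by cofactor expansion or by noting that A is similar to its Jordan form J, which has the same characteristic polynomial as A) gives
  χ_A(x) = x^4 - 8*x^3 + 24*x^2 - 32*x + 16
which factors as (x - 2)^4. The eigenvalues (with algebraic multiplicities) are λ = 2 with multiplicity 4.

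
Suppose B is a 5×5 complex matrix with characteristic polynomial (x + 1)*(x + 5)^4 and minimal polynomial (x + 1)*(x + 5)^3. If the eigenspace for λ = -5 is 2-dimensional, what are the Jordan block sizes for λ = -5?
Block sizes for λ = -5: [3, 1]

Step 1 — from the characteristic polynomial, algebraic multiplicity of λ = -5 is 4. From dim ker(B − (-5)·I) = 2, there are exactly 2 Jordan blocks for λ = -5.
Step 2 — from the minimal polynomial, the factor (x + 5)^3 tells us the largest block for λ = -5 has size 3.
Step 3 — with total size 4, 2 blocks, and largest block 3, the block sizes (in nonincreasing order) are [3, 1].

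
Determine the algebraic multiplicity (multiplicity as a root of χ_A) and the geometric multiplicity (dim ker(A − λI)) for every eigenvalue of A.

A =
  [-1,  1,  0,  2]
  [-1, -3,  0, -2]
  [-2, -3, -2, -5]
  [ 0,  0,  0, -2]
λ = -2: alg = 4, geom = 2

Step 1 — factor the characteristic polynomial to read off the algebraic multiplicities:
  χ_A(x) = (x + 2)^4

Step 2 — compute geometric multiplicities via the rank-nullity identity g(λ) = n − rank(A − λI):
  rank(A − (-2)·I) = 2, so dim ker(A − (-2)·I) = n − 2 = 2

Summary:
  λ = -2: algebraic multiplicity = 4, geometric multiplicity = 2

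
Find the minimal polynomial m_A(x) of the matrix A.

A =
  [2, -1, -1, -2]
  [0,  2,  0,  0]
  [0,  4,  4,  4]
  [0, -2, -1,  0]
x^2 - 4*x + 4

The characteristic polynomial is χ_A(x) = (x - 2)^4, so the eigenvalues are known. The minimal polynomial is
  m_A(x) = Π_λ (x − λ)^{k_λ}
where k_λ is the size of the *largest* Jordan block for λ (equivalently, the smallest k with (A − λI)^k v = 0 for every generalised eigenvector v of λ).

  λ = 2: largest Jordan block has size 2, contributing (x − 2)^2

So m_A(x) = (x - 2)^2 = x^2 - 4*x + 4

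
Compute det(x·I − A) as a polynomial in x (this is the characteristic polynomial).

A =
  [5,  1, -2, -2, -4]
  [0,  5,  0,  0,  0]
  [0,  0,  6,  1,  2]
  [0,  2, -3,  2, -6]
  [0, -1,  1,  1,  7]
x^5 - 25*x^4 + 250*x^3 - 1250*x^2 + 3125*x - 3125

Expanding det(x·I − A) (e.g. by cofactor expansion or by noting that A is similar to its Jordan form J, which has the same characteristic polynomial as A) gives
  χ_A(x) = x^5 - 25*x^4 + 250*x^3 - 1250*x^2 + 3125*x - 3125
which factors as (x - 5)^5. The eigenvalues (with algebraic multiplicities) are λ = 5 with multiplicity 5.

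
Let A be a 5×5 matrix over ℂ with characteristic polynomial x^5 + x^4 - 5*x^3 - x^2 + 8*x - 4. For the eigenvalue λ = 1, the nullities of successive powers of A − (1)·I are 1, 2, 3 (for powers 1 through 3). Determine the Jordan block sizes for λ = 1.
Block sizes for λ = 1: [3]

From the dimensions of kernels of powers, the number of Jordan blocks of size at least j is d_j − d_{j−1} where d_j = dim ker(N^j) (with d_0 = 0). Computing the differences gives [1, 1, 1].
The number of blocks of size exactly k is (#blocks of size ≥ k) − (#blocks of size ≥ k + 1), so the partition is: 1 block(s) of size 3.
In nonincreasing order the block sizes are [3].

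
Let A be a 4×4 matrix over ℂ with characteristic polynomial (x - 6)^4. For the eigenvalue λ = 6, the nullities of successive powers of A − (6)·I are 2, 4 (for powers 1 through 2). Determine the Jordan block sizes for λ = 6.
Block sizes for λ = 6: [2, 2]

From the dimensions of kernels of powers, the number of Jordan blocks of size at least j is d_j − d_{j−1} where d_j = dim ker(N^j) (with d_0 = 0). Computing the differences gives [2, 2].
The number of blocks of size exactly k is (#blocks of size ≥ k) − (#blocks of size ≥ k + 1), so the partition is: 2 block(s) of size 2.
In nonincreasing order the block sizes are [2, 2].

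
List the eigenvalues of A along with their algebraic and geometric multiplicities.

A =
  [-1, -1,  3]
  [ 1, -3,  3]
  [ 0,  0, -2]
λ = -2: alg = 3, geom = 2

Step 1 — factor the characteristic polynomial to read off the algebraic multiplicities:
  χ_A(x) = (x + 2)^3

Step 2 — compute geometric multiplicities via the rank-nullity identity g(λ) = n − rank(A − λI):
  rank(A − (-2)·I) = 1, so dim ker(A − (-2)·I) = n − 1 = 2

Summary:
  λ = -2: algebraic multiplicity = 3, geometric multiplicity = 2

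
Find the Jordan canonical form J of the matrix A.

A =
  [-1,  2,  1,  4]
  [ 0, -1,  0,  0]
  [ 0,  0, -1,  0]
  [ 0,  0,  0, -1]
J_2(-1) ⊕ J_1(-1) ⊕ J_1(-1)

The characteristic polynomial is
  det(x·I − A) = x^4 + 4*x^3 + 6*x^2 + 4*x + 1 = (x + 1)^4

Eigenvalues and multiplicities (the geometric multiplicity of λ is n − rank(A − λI), which equals the number of Jordan blocks for λ):
  λ = -1: algebraic multiplicity = 4, geometric multiplicity = 3

Determining the block sizes for each eigenvalue:
  λ = -1: 3 blocks summing to 4 forces exactly one block of size 2 and the rest size 1 → block sizes [2, 1, 1]

Assembling the blocks gives a Jordan form
J =
  [-1,  1,  0,  0]
  [ 0, -1,  0,  0]
  [ 0,  0, -1,  0]
  [ 0,  0,  0, -1]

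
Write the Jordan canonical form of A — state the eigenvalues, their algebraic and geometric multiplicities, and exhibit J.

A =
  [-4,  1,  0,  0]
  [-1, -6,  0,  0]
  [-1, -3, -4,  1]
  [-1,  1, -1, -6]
J_2(-5) ⊕ J_2(-5)

The characteristic polynomial is
  det(x·I − A) = x^4 + 20*x^3 + 150*x^2 + 500*x + 625 = (x + 5)^4

Eigenvalues and multiplicities (the geometric multiplicity of λ is n − rank(A − λI), which equals the number of Jordan blocks for λ):
  λ = -5: algebraic multiplicity = 4, geometric multiplicity = 2

Determining the block sizes for each eigenvalue:
  λ = -5: with am = 4 and gm = 2, the partition is not yet determined (e.g. several partitions of 4 into 2 parts exist). Let N = A − (-5)·I. Computing rank(N^1) = 2, rank(N^2) = 0; the number of blocks of size ≥ j is rank(N^{j−1}) − rank(N^j), giving [2, 2]. So we have 2 block(s) of size 2 → block sizes [2, 2]

Assembling the blocks gives a Jordan form
J =
  [-5,  1,  0,  0]
  [ 0, -5,  0,  0]
  [ 0,  0, -5,  1]
  [ 0,  0,  0, -5]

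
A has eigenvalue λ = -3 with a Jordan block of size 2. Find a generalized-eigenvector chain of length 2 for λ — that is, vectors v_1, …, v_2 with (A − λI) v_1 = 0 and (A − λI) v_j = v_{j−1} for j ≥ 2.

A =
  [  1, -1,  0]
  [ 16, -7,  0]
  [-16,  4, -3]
A Jordan chain for λ = -3 of length 2:
v_1 = (4, 16, -16)ᵀ
v_2 = (1, 0, 0)ᵀ

Let N = A − (-3)·I. We want v_2 with N^2 v_2 = 0 but N^1 v_2 ≠ 0; then v_{j-1} := N · v_j for j = 2, …, 2.

Pick v_2 = (1, 0, 0)ᵀ.
Then v_1 = N · v_2 = (4, 16, -16)ᵀ.

Sanity check: (A − (-3)·I) v_1 = (0, 0, 0)ᵀ = 0. ✓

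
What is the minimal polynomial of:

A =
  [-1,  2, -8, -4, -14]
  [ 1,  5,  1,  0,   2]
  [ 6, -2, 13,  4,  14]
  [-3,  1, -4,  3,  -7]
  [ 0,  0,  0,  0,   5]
x^3 - 15*x^2 + 75*x - 125

The characteristic polynomial is χ_A(x) = (x - 5)^5, so the eigenvalues are known. The minimal polynomial is
  m_A(x) = Π_λ (x − λ)^{k_λ}
where k_λ is the size of the *largest* Jordan block for λ (equivalently, the smallest k with (A − λI)^k v = 0 for every generalised eigenvector v of λ).

  λ = 5: largest Jordan block has size 3, contributing (x − 5)^3

So m_A(x) = (x - 5)^3 = x^3 - 15*x^2 + 75*x - 125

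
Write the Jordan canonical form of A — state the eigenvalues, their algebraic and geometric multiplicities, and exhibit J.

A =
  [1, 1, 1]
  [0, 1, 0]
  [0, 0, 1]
J_2(1) ⊕ J_1(1)

The characteristic polynomial is
  det(x·I − A) = x^3 - 3*x^2 + 3*x - 1 = (x - 1)^3

Eigenvalues and multiplicities (the geometric multiplicity of λ is n − rank(A − λI), which equals the number of Jordan blocks for λ):
  λ = 1: algebraic multiplicity = 3, geometric multiplicity = 2

Determining the block sizes for each eigenvalue:
  λ = 1: 2 blocks summing to 3 forces exactly one block of size 2 and the rest size 1 → block sizes [2, 1]

Assembling the blocks gives a Jordan form
J =
  [1, 1, 0]
  [0, 1, 0]
  [0, 0, 1]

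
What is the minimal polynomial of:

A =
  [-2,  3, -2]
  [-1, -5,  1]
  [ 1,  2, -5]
x^3 + 12*x^2 + 48*x + 64

The characteristic polynomial is χ_A(x) = (x + 4)^3, so the eigenvalues are known. The minimal polynomial is
  m_A(x) = Π_λ (x − λ)^{k_λ}
where k_λ is the size of the *largest* Jordan block for λ (equivalently, the smallest k with (A − λI)^k v = 0 for every generalised eigenvector v of λ).

  λ = -4: largest Jordan block has size 3, contributing (x + 4)^3

So m_A(x) = (x + 4)^3 = x^3 + 12*x^2 + 48*x + 64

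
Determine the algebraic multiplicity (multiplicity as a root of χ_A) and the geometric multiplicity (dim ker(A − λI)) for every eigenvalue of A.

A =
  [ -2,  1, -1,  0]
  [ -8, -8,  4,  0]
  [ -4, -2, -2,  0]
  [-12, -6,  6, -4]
λ = -4: alg = 4, geom = 3

Step 1 — factor the characteristic polynomial to read off the algebraic multiplicities:
  χ_A(x) = (x + 4)^4

Step 2 — compute geometric multiplicities via the rank-nullity identity g(λ) = n − rank(A − λI):
  rank(A − (-4)·I) = 1, so dim ker(A − (-4)·I) = n − 1 = 3

Summary:
  λ = -4: algebraic multiplicity = 4, geometric multiplicity = 3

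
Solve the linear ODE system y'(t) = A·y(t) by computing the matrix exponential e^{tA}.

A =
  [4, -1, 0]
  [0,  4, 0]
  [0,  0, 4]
e^{tA} =
  [exp(4*t), -t*exp(4*t), 0]
  [0, exp(4*t), 0]
  [0, 0, exp(4*t)]

Strategy: write A = P · J · P⁻¹ where J is a Jordan canonical form, so e^{tA} = P · e^{tJ} · P⁻¹, and e^{tJ} can be computed block-by-block.

A has Jordan form
J =
  [4, 1, 0]
  [0, 4, 0]
  [0, 0, 4]
(up to reordering of blocks).

Per-block formulas:
  For a 2×2 Jordan block J_2(4): exp(t · J_2(4)) = e^(4t)·(I + t·N), where N is the 2×2 nilpotent shift.
  For a 1×1 block at λ = 4: exp(t · [4]) = [e^(4t)].

After assembling e^{tJ} and conjugating by P, we get:

e^{tA} =
  [exp(4*t), -t*exp(4*t), 0]
  [0, exp(4*t), 0]
  [0, 0, exp(4*t)]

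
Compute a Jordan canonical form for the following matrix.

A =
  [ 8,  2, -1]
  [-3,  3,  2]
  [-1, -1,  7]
J_3(6)

The characteristic polynomial is
  det(x·I − A) = x^3 - 18*x^2 + 108*x - 216 = (x - 6)^3

Eigenvalues and multiplicities (the geometric multiplicity of λ is n − rank(A − λI), which equals the number of Jordan blocks for λ):
  λ = 6: algebraic multiplicity = 3, geometric multiplicity = 1

Determining the block sizes for each eigenvalue:
  λ = 6: one block (gm = 1), so the single block has size am = 3 → block sizes [3]

Assembling the blocks gives a Jordan form
J =
  [6, 1, 0]
  [0, 6, 1]
  [0, 0, 6]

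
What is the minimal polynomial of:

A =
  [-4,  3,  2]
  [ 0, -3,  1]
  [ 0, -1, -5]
x^3 + 12*x^2 + 48*x + 64

The characteristic polynomial is χ_A(x) = (x + 4)^3, so the eigenvalues are known. The minimal polynomial is
  m_A(x) = Π_λ (x − λ)^{k_λ}
where k_λ is the size of the *largest* Jordan block for λ (equivalently, the smallest k with (A − λI)^k v = 0 for every generalised eigenvector v of λ).

  λ = -4: largest Jordan block has size 3, contributing (x + 4)^3

So m_A(x) = (x + 4)^3 = x^3 + 12*x^2 + 48*x + 64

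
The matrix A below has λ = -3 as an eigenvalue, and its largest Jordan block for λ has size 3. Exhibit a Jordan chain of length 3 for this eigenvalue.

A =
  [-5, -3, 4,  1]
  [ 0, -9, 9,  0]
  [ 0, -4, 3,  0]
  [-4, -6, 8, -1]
A Jordan chain for λ = -3 of length 3:
v_1 = (2, 0, 0, 4)ᵀ
v_2 = (-3, -6, -4, -6)ᵀ
v_3 = (0, 1, 0, 0)ᵀ

Let N = A − (-3)·I. We want v_3 with N^3 v_3 = 0 but N^2 v_3 ≠ 0; then v_{j-1} := N · v_j for j = 3, …, 2.

Pick v_3 = (0, 1, 0, 0)ᵀ.
Then v_2 = N · v_3 = (-3, -6, -4, -6)ᵀ.
Then v_1 = N · v_2 = (2, 0, 0, 4)ᵀ.

Sanity check: (A − (-3)·I) v_1 = (0, 0, 0, 0)ᵀ = 0. ✓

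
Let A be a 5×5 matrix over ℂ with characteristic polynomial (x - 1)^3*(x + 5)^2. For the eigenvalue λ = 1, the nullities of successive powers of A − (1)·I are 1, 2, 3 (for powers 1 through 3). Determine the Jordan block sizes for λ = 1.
Block sizes for λ = 1: [3]

From the dimensions of kernels of powers, the number of Jordan blocks of size at least j is d_j − d_{j−1} where d_j = dim ker(N^j) (with d_0 = 0). Computing the differences gives [1, 1, 1].
The number of blocks of size exactly k is (#blocks of size ≥ k) − (#blocks of size ≥ k + 1), so the partition is: 1 block(s) of size 3.
In nonincreasing order the block sizes are [3].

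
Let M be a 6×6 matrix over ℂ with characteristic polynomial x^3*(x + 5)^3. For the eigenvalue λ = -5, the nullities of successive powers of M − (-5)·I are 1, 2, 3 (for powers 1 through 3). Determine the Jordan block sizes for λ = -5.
Block sizes for λ = -5: [3]

From the dimensions of kernels of powers, the number of Jordan blocks of size at least j is d_j − d_{j−1} where d_j = dim ker(N^j) (with d_0 = 0). Computing the differences gives [1, 1, 1].
The number of blocks of size exactly k is (#blocks of size ≥ k) − (#blocks of size ≥ k + 1), so the partition is: 1 block(s) of size 3.
In nonincreasing order the block sizes are [3].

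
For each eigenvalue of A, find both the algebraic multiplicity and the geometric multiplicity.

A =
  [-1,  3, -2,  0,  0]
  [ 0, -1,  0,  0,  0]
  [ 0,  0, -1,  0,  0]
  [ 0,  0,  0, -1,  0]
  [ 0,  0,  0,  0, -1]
λ = -1: alg = 5, geom = 4

Step 1 — factor the characteristic polynomial to read off the algebraic multiplicities:
  χ_A(x) = (x + 1)^5

Step 2 — compute geometric multiplicities via the rank-nullity identity g(λ) = n − rank(A − λI):
  rank(A − (-1)·I) = 1, so dim ker(A − (-1)·I) = n − 1 = 4

Summary:
  λ = -1: algebraic multiplicity = 5, geometric multiplicity = 4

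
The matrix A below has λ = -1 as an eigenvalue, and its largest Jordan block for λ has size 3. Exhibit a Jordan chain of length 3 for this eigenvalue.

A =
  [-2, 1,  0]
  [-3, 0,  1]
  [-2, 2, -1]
A Jordan chain for λ = -1 of length 3:
v_1 = (-2, -2, -4)ᵀ
v_2 = (-1, -3, -2)ᵀ
v_3 = (1, 0, 0)ᵀ

Let N = A − (-1)·I. We want v_3 with N^3 v_3 = 0 but N^2 v_3 ≠ 0; then v_{j-1} := N · v_j for j = 3, …, 2.

Pick v_3 = (1, 0, 0)ᵀ.
Then v_2 = N · v_3 = (-1, -3, -2)ᵀ.
Then v_1 = N · v_2 = (-2, -2, -4)ᵀ.

Sanity check: (A − (-1)·I) v_1 = (0, 0, 0)ᵀ = 0. ✓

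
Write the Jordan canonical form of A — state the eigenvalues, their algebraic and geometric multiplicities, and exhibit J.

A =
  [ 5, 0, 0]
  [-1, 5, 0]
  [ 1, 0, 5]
J_2(5) ⊕ J_1(5)

The characteristic polynomial is
  det(x·I − A) = x^3 - 15*x^2 + 75*x - 125 = (x - 5)^3

Eigenvalues and multiplicities (the geometric multiplicity of λ is n − rank(A − λI), which equals the number of Jordan blocks for λ):
  λ = 5: algebraic multiplicity = 3, geometric multiplicity = 2

Determining the block sizes for each eigenvalue:
  λ = 5: 2 blocks summing to 3 forces exactly one block of size 2 and the rest size 1 → block sizes [2, 1]

Assembling the blocks gives a Jordan form
J =
  [5, 1, 0]
  [0, 5, 0]
  [0, 0, 5]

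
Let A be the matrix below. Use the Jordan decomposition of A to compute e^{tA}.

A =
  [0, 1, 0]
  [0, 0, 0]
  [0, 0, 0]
e^{tA} =
  [1, t, 0]
  [0, 1, 0]
  [0, 0, 1]

Strategy: write A = P · J · P⁻¹ where J is a Jordan canonical form, so e^{tA} = P · e^{tJ} · P⁻¹, and e^{tJ} can be computed block-by-block.

A has Jordan form
J =
  [0, 1, 0]
  [0, 0, 0]
  [0, 0, 0]
(up to reordering of blocks).

Per-block formulas:
  For a 1×1 block at λ = 0: exp(t · [0]) = [e^(0t)].
  For a 2×2 Jordan block J_2(0): exp(t · J_2(0)) = e^(0t)·(I + t·N), where N is the 2×2 nilpotent shift.

After assembling e^{tJ} and conjugating by P, we get:

e^{tA} =
  [1, t, 0]
  [0, 1, 0]
  [0, 0, 1]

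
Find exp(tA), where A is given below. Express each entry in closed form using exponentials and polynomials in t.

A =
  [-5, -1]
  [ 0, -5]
e^{tA} =
  [exp(-5*t), -t*exp(-5*t)]
  [0, exp(-5*t)]

Strategy: write A = P · J · P⁻¹ where J is a Jordan canonical form, so e^{tA} = P · e^{tJ} · P⁻¹, and e^{tJ} can be computed block-by-block.

A has Jordan form
J =
  [-5,  1]
  [ 0, -5]
(up to reordering of blocks).

Per-block formulas:
  For a 2×2 Jordan block J_2(-5): exp(t · J_2(-5)) = e^(-5t)·(I + t·N), where N is the 2×2 nilpotent shift.

After assembling e^{tJ} and conjugating by P, we get:

e^{tA} =
  [exp(-5*t), -t*exp(-5*t)]
  [0, exp(-5*t)]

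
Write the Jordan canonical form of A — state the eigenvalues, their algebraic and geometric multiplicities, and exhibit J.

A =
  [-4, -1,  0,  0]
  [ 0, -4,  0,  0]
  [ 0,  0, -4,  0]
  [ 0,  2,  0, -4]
J_2(-4) ⊕ J_1(-4) ⊕ J_1(-4)

The characteristic polynomial is
  det(x·I − A) = x^4 + 16*x^3 + 96*x^2 + 256*x + 256 = (x + 4)^4

Eigenvalues and multiplicities (the geometric multiplicity of λ is n − rank(A − λI), which equals the number of Jordan blocks for λ):
  λ = -4: algebraic multiplicity = 4, geometric multiplicity = 3

Determining the block sizes for each eigenvalue:
  λ = -4: 3 blocks summing to 4 forces exactly one block of size 2 and the rest size 1 → block sizes [2, 1, 1]

Assembling the blocks gives a Jordan form
J =
  [-4,  1,  0,  0]
  [ 0, -4,  0,  0]
  [ 0,  0, -4,  0]
  [ 0,  0,  0, -4]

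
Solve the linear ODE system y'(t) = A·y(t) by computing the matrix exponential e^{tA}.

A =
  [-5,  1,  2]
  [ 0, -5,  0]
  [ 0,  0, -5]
e^{tA} =
  [exp(-5*t), t*exp(-5*t), 2*t*exp(-5*t)]
  [0, exp(-5*t), 0]
  [0, 0, exp(-5*t)]

Strategy: write A = P · J · P⁻¹ where J is a Jordan canonical form, so e^{tA} = P · e^{tJ} · P⁻¹, and e^{tJ} can be computed block-by-block.

A has Jordan form
J =
  [-5,  1,  0]
  [ 0, -5,  0]
  [ 0,  0, -5]
(up to reordering of blocks).

Per-block formulas:
  For a 2×2 Jordan block J_2(-5): exp(t · J_2(-5)) = e^(-5t)·(I + t·N), where N is the 2×2 nilpotent shift.
  For a 1×1 block at λ = -5: exp(t · [-5]) = [e^(-5t)].

After assembling e^{tJ} and conjugating by P, we get:

e^{tA} =
  [exp(-5*t), t*exp(-5*t), 2*t*exp(-5*t)]
  [0, exp(-5*t), 0]
  [0, 0, exp(-5*t)]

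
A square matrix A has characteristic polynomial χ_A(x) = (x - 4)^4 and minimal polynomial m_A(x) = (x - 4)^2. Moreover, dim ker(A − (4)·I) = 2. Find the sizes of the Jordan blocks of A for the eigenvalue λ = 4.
Block sizes for λ = 4: [2, 2]

Step 1 — from the characteristic polynomial, algebraic multiplicity of λ = 4 is 4. From dim ker(A − (4)·I) = 2, there are exactly 2 Jordan blocks for λ = 4.
Step 2 — from the minimal polynomial, the factor (x − 4)^2 tells us the largest block for λ = 4 has size 2.
Step 3 — with total size 4, 2 blocks, and largest block 2, the block sizes (in nonincreasing order) are [2, 2].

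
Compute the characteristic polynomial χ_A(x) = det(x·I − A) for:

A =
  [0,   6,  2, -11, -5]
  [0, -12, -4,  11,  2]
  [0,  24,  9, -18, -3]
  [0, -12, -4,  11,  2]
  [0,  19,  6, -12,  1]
x^5 - 9*x^4 + 27*x^3 - 27*x^2

Expanding det(x·I − A) (e.g. by cofactor expansion or by noting that A is similar to its Jordan form J, which has the same characteristic polynomial as A) gives
  χ_A(x) = x^5 - 9*x^4 + 27*x^3 - 27*x^2
which factors as x^2*(x - 3)^3. The eigenvalues (with algebraic multiplicities) are λ = 0 with multiplicity 2, λ = 3 with multiplicity 3.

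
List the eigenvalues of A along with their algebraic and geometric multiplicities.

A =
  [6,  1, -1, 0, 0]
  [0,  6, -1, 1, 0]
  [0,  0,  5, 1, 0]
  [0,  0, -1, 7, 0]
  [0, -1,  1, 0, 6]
λ = 6: alg = 5, geom = 3

Step 1 — factor the characteristic polynomial to read off the algebraic multiplicities:
  χ_A(x) = (x - 6)^5

Step 2 — compute geometric multiplicities via the rank-nullity identity g(λ) = n − rank(A − λI):
  rank(A − (6)·I) = 2, so dim ker(A − (6)·I) = n − 2 = 3

Summary:
  λ = 6: algebraic multiplicity = 5, geometric multiplicity = 3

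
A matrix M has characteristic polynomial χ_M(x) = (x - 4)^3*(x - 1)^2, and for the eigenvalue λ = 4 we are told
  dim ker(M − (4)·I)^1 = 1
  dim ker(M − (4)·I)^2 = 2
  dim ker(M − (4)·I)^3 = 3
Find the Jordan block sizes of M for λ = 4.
Block sizes for λ = 4: [3]

From the dimensions of kernels of powers, the number of Jordan blocks of size at least j is d_j − d_{j−1} where d_j = dim ker(N^j) (with d_0 = 0). Computing the differences gives [1, 1, 1].
The number of blocks of size exactly k is (#blocks of size ≥ k) − (#blocks of size ≥ k + 1), so the partition is: 1 block(s) of size 3.
In nonincreasing order the block sizes are [3].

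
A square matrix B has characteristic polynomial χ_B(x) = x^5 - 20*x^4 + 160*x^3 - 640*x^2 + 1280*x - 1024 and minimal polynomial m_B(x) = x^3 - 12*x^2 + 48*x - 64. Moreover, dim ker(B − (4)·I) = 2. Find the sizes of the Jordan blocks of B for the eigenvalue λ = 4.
Block sizes for λ = 4: [3, 2]

Step 1 — from the characteristic polynomial, algebraic multiplicity of λ = 4 is 5. From dim ker(B − (4)·I) = 2, there are exactly 2 Jordan blocks for λ = 4.
Step 2 — from the minimal polynomial, the factor (x − 4)^3 tells us the largest block for λ = 4 has size 3.
Step 3 — with total size 5, 2 blocks, and largest block 3, the block sizes (in nonincreasing order) are [3, 2].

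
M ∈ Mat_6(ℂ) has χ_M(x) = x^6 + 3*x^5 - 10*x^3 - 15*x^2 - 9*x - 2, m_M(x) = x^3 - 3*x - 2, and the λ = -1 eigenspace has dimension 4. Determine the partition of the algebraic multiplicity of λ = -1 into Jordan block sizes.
Block sizes for λ = -1: [2, 1, 1, 1]

Step 1 — from the characteristic polynomial, algebraic multiplicity of λ = -1 is 5. From dim ker(M − (-1)·I) = 4, there are exactly 4 Jordan blocks for λ = -1.
Step 2 — from the minimal polynomial, the factor (x + 1)^2 tells us the largest block for λ = -1 has size 2.
Step 3 — with total size 5, 4 blocks, and largest block 2, the block sizes (in nonincreasing order) are [2, 1, 1, 1].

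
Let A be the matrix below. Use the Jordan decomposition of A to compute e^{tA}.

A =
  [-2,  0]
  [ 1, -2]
e^{tA} =
  [exp(-2*t), 0]
  [t*exp(-2*t), exp(-2*t)]

Strategy: write A = P · J · P⁻¹ where J is a Jordan canonical form, so e^{tA} = P · e^{tJ} · P⁻¹, and e^{tJ} can be computed block-by-block.

A has Jordan form
J =
  [-2,  1]
  [ 0, -2]
(up to reordering of blocks).

Per-block formulas:
  For a 2×2 Jordan block J_2(-2): exp(t · J_2(-2)) = e^(-2t)·(I + t·N), where N is the 2×2 nilpotent shift.

After assembling e^{tJ} and conjugating by P, we get:

e^{tA} =
  [exp(-2*t), 0]
  [t*exp(-2*t), exp(-2*t)]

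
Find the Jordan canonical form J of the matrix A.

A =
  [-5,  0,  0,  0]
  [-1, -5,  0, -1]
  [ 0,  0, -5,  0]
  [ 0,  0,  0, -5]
J_2(-5) ⊕ J_1(-5) ⊕ J_1(-5)

The characteristic polynomial is
  det(x·I − A) = x^4 + 20*x^3 + 150*x^2 + 500*x + 625 = (x + 5)^4

Eigenvalues and multiplicities (the geometric multiplicity of λ is n − rank(A − λI), which equals the number of Jordan blocks for λ):
  λ = -5: algebraic multiplicity = 4, geometric multiplicity = 3

Determining the block sizes for each eigenvalue:
  λ = -5: 3 blocks summing to 4 forces exactly one block of size 2 and the rest size 1 → block sizes [2, 1, 1]

Assembling the blocks gives a Jordan form
J =
  [-5,  1,  0,  0]
  [ 0, -5,  0,  0]
  [ 0,  0, -5,  0]
  [ 0,  0,  0, -5]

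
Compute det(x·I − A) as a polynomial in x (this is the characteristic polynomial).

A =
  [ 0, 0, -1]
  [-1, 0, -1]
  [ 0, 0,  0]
x^3

Expanding det(x·I − A) (e.g. by cofactor expansion or by noting that A is similar to its Jordan form J, which has the same characteristic polynomial as A) gives
  χ_A(x) = x^3
which factors as x^3. The eigenvalues (with algebraic multiplicities) are λ = 0 with multiplicity 3.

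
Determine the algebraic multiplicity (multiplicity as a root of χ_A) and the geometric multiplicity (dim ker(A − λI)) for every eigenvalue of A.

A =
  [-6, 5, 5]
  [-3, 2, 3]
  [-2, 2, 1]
λ = -1: alg = 3, geom = 2

Step 1 — factor the characteristic polynomial to read off the algebraic multiplicities:
  χ_A(x) = (x + 1)^3

Step 2 — compute geometric multiplicities via the rank-nullity identity g(λ) = n − rank(A − λI):
  rank(A − (-1)·I) = 1, so dim ker(A − (-1)·I) = n − 1 = 2

Summary:
  λ = -1: algebraic multiplicity = 3, geometric multiplicity = 2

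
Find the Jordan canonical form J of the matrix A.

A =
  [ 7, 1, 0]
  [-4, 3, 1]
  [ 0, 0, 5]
J_3(5)

The characteristic polynomial is
  det(x·I − A) = x^3 - 15*x^2 + 75*x - 125 = (x - 5)^3

Eigenvalues and multiplicities (the geometric multiplicity of λ is n − rank(A − λI), which equals the number of Jordan blocks for λ):
  λ = 5: algebraic multiplicity = 3, geometric multiplicity = 1

Determining the block sizes for each eigenvalue:
  λ = 5: one block (gm = 1), so the single block has size am = 3 → block sizes [3]

Assembling the blocks gives a Jordan form
J =
  [5, 1, 0]
  [0, 5, 1]
  [0, 0, 5]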